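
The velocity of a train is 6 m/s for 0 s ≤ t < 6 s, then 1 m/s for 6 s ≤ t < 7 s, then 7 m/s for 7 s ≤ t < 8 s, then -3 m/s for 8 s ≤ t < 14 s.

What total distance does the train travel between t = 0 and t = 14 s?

62 m

Distance (not displacement) is the total path length: add the absolute areas under v-t.
0–6 s: |6| × 6 = 36 m
6–7 s: |1| × 1 = 1 m
7–8 s: |7| × 1 = 7 m
8–14 s: |-3| × 6 = 18 m
Total distance = 62 m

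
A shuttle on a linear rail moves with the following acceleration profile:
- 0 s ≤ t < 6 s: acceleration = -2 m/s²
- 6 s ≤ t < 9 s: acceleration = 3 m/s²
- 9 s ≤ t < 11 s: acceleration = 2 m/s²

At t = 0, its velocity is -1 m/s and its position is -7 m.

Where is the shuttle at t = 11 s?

On each constant-a segment, Δv = aΔt and Δx = v₀Δt + ½aΔt²; chain segment to segment.
0–6 s: v starts -1 m/s; Δx = -1·6 + ½·-2·6² = -42 m; v ends -13 m/s.
6–9 s: v starts -13 m/s; Δx = -13·3 + ½·3·3² = -25.5 m; v ends -4 m/s.
9–11 s: v starts -4 m/s; Δx = -4·2 + ½·2·2² = -4 m; v ends 0 m/s.
x(11) = -7 + Σ Δx = -78.5 m.

-78.5 m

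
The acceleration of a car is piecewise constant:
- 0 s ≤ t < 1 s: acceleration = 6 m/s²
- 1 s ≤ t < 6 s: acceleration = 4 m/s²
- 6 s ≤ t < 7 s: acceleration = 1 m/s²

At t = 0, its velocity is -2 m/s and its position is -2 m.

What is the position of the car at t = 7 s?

On each constant-a segment, Δv = aΔt and Δx = v₀Δt + ½aΔt²; chain segment to segment.
0–1 s: v starts -2 m/s; Δx = -2·1 + ½·6·1² = 1 m; v ends 4 m/s.
1–6 s: v starts 4 m/s; Δx = 4·5 + ½·4·5² = 70 m; v ends 24 m/s.
6–7 s: v starts 24 m/s; Δx = 24·1 + ½·1·1² = 24.5 m; v ends 25 m/s.
x(7) = -2 + Σ Δx = 93.5 m.

93.5 m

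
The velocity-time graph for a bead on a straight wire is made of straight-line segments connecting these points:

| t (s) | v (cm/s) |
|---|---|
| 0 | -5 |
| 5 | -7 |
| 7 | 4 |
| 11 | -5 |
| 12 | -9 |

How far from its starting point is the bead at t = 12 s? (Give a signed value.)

-42 cm

Displacement is the signed area under the v-t curve.
0–5 s: ½(-5 + -7)(5) = -30 cm
5–7 s: ½(-7 + 4)(2) = -3 cm
7–11 s: ½(4 + -5)(4) = -2 cm
11–12 s: ½(-5 + -9)(1) = -7 cm
Net displacement = -42 cm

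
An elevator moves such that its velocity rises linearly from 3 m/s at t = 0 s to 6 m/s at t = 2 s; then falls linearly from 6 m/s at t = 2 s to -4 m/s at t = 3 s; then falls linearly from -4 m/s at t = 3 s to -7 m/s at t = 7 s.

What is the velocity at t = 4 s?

-4.75 m/s

On 3–7 s the graph is linear from -4 to -7 m/s: v(4) = -4 + (-7 − -4)·(4 − 3)/(7 − 3) = -4.75 m/s.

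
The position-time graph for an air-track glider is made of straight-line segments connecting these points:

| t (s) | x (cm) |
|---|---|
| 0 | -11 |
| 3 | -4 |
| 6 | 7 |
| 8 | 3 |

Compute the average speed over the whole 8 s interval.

2.75 cm/s

Average speed = (total path length)/(elapsed time); on a piecewise-linear x-t graph the path length is Σ|Δx|.
0–3 s: |Δx| = |-4 − -11| = 7 cm
3–6 s: |Δx| = |7 − -4| = 11 cm
6–8 s: |Δx| = |3 − 7| = 4 cm
Total path = 22 cm; average speed = 22/8 = 2.75 cm/s.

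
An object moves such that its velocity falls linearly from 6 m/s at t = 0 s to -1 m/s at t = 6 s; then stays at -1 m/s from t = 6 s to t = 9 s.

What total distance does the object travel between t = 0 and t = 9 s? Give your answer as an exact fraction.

Total distance travelled is ∫|v| dt — sum the magnitudes of each area piece.
0–6 s: v = 0 at t = 36/7 s; triangle areas 108/7 + 3/7 = 111/7 m
6–9 s: |-1| × 3 = 3 m
Total distance = 132/7 m

132/7 m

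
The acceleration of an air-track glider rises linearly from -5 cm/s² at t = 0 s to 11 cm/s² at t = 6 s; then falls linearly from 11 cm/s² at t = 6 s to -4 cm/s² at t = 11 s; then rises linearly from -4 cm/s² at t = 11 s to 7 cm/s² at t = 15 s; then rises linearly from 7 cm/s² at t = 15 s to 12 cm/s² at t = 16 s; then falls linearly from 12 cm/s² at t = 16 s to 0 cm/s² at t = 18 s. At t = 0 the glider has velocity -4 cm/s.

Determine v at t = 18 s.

Δv equals the area under the a-t graph; then v = v₀ + Δv.
0–6 s: ½(-5 + 11)(6) = 18 cm/s
6–11 s: ½(11 + -4)(5) = 17.5 cm/s
11–15 s: ½(-4 + 7)(4) = 6 cm/s
15–16 s: ½(7 + 12)(1) = 9.5 cm/s
16–18 s: ½(12 + 0)(2) = 12 cm/s
Δv = 63 cm/s, so v(18) = -4 + (63) = 59 cm/s.

59 cm/s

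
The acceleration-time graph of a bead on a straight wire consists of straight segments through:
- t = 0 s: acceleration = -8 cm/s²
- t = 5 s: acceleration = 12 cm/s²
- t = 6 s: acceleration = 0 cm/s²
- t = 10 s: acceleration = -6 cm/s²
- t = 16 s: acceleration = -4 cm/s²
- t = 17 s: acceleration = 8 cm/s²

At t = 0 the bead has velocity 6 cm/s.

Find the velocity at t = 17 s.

-18 cm/s

Δv equals the area under the a-t graph; then v = v₀ + Δv.
0–5 s: ½(-8 + 12)(5) = 10 cm/s
5–6 s: ½(12 + 0)(1) = 6 cm/s
6–10 s: ½(0 + -6)(4) = -12 cm/s
10–16 s: ½(-6 + -4)(6) = -30 cm/s
16–17 s: ½(-4 + 8)(1) = 2 cm/s
Δv = -24 cm/s, so v(17) = 6 + (-24) = -18 cm/s.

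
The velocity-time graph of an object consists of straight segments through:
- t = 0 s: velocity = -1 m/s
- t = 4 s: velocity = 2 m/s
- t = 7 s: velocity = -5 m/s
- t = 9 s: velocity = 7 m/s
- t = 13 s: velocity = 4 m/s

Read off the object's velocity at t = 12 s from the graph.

On 9–13 s the graph is linear from 7 to 4 m/s: v(12) = 7 + (4 − 7)·(12 − 9)/(13 − 9) = 4.75 m/s.

4.75 m/s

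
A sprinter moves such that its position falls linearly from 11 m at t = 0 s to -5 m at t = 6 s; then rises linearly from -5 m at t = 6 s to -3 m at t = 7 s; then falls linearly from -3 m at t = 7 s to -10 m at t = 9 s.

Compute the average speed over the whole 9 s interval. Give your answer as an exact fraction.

Average speed = (total path length)/(elapsed time); on a piecewise-linear x-t graph the path length is Σ|Δx|.
0–6 s: |Δx| = |-5 − 11| = 16 m
6–7 s: |Δx| = |-3 − -5| = 2 m
7–9 s: |Δx| = |-10 − -3| = 7 m
Total path = 25 m; average speed = 25/9 = 25/9 m/s.

25/9 m/s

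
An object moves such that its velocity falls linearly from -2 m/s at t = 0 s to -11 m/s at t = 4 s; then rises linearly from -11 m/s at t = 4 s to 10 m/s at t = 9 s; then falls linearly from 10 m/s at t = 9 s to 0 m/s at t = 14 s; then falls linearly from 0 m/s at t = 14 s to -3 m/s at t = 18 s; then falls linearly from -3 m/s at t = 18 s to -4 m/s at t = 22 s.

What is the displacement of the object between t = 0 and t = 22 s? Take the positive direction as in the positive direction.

Net displacement equals the area under the velocity-time graph (areas below the axis count negative).
0–4 s: ½(-2 + -11)(4) = -26 m
4–9 s: ½(-11 + 10)(5) = -2.5 m
9–14 s: ½(10 + 0)(5) = 25 m
14–18 s: ½(0 + -3)(4) = -6 m
18–22 s: ½(-3 + -4)(4) = -14 m
Net displacement = -23.5 m

-23.5 m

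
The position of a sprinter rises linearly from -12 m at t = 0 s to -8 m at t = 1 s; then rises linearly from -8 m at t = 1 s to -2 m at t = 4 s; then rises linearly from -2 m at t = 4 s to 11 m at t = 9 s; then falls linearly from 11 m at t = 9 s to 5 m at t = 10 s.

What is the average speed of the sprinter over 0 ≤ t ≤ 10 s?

2.9 m/s

Average speed = (total path length)/(elapsed time); on a piecewise-linear x-t graph the path length is Σ|Δx|.
0–1 s: |Δx| = |-8 − -12| = 4 m
1–4 s: |Δx| = |-2 − -8| = 6 m
4–9 s: |Δx| = |11 − -2| = 13 m
9–10 s: |Δx| = |5 − 11| = 6 m
Total path = 29 m; average speed = 29/10 = 2.9 m/s.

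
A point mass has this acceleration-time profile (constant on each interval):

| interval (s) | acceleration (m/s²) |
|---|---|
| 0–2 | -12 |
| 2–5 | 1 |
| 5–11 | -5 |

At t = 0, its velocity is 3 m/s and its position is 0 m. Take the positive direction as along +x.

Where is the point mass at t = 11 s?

-274.5 m

On each constant-a segment, Δv = aΔt and Δx = v₀Δt + ½aΔt²; chain segment to segment.
0–2 s: v starts 3 m/s; Δx = 3·2 + ½·-12·2² = -18 m; v ends -21 m/s.
2–5 s: v starts -21 m/s; Δx = -21·3 + ½·1·3² = -58.5 m; v ends -18 m/s.
5–11 s: v starts -18 m/s; Δx = -18·6 + ½·-5·6² = -198 m; v ends -48 m/s.
x(11) = 0 + Σ Δx = -274.5 m.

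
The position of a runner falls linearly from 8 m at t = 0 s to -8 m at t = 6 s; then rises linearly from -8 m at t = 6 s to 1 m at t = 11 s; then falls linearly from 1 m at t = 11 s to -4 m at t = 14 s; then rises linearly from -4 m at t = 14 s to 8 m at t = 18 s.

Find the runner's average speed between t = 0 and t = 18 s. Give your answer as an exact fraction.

Average speed = (total path length)/(elapsed time); on a piecewise-linear x-t graph the path length is Σ|Δx|.
0–6 s: |Δx| = |-8 − 8| = 16 m
6–11 s: |Δx| = |1 − -8| = 9 m
11–14 s: |Δx| = |-4 − 1| = 5 m
14–18 s: |Δx| = |8 − -4| = 12 m
Total path = 42 m; average speed = 42/18 = 7/3 m/s.

7/3 m/s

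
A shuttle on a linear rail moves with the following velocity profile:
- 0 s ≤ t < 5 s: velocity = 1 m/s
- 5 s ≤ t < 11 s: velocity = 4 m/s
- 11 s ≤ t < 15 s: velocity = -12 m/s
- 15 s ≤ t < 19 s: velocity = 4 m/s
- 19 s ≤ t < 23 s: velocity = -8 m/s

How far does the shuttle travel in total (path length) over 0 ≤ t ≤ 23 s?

125 m

Distance (not displacement) is the total path length: add the absolute areas under v-t.
0–5 s: |1| × 5 = 5 m
5–11 s: |4| × 6 = 24 m
11–15 s: |-12| × 4 = 48 m
15–19 s: |4| × 4 = 16 m
19–23 s: |-8| × 4 = 32 m
Total distance = 125 m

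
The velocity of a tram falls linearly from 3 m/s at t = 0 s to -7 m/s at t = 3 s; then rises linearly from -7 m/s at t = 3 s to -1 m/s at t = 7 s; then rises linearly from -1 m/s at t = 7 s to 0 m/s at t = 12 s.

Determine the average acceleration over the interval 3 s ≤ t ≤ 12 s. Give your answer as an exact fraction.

Average acceleration = Δv/Δt = (0 − -7)/(12 − 3) = 7/9 m/s².

7/9 m/s²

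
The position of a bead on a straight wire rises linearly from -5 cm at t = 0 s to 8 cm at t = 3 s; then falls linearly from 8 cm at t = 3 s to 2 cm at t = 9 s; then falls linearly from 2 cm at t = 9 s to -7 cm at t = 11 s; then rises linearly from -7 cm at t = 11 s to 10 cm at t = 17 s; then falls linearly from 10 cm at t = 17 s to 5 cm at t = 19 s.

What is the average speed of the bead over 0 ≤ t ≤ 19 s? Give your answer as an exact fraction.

Average speed = (total path length)/(elapsed time); on a piecewise-linear x-t graph the path length is Σ|Δx|.
0–3 s: |Δx| = |8 − -5| = 13 cm
3–9 s: |Δx| = |2 − 8| = 6 cm
9–11 s: |Δx| = |-7 − 2| = 9 cm
11–17 s: |Δx| = |10 − -7| = 17 cm
17–19 s: |Δx| = |5 − 10| = 5 cm
Total path = 50 cm; average speed = 50/19 = 50/19 cm/s.

50/19 cm/s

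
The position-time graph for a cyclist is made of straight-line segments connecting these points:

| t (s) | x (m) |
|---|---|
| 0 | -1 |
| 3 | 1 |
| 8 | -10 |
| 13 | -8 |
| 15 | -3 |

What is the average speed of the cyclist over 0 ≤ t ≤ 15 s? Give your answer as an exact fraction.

4/3 m/s

Average speed = (total path length)/(elapsed time); on a piecewise-linear x-t graph the path length is Σ|Δx|.
0–3 s: |Δx| = |1 − -1| = 2 m
3–8 s: |Δx| = |-10 − 1| = 11 m
8–13 s: |Δx| = |-8 − -10| = 2 m
13–15 s: |Δx| = |-3 − -8| = 5 m
Total path = 20 m; average speed = 20/15 = 4/3 m/s.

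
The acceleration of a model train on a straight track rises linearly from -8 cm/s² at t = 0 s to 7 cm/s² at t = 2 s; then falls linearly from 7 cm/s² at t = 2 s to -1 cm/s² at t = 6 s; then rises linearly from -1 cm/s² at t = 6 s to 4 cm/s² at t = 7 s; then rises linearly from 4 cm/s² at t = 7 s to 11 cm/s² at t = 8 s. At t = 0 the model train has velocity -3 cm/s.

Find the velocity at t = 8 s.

Δv equals the area under the a-t graph; then v = v₀ + Δv.
0–2 s: ½(-8 + 7)(2) = -1 cm/s
2–6 s: ½(7 + -1)(4) = 12 cm/s
6–7 s: ½(-1 + 4)(1) = 1.5 cm/s
7–8 s: ½(4 + 11)(1) = 7.5 cm/s
Δv = 20 cm/s, so v(8) = -3 + (20) = 17 cm/s.

17 cm/s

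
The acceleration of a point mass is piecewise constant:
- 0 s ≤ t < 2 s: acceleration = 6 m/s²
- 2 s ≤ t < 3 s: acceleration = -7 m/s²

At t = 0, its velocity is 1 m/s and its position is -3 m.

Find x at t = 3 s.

On each constant-a segment, Δv = aΔt and Δx = v₀Δt + ½aΔt²; chain segment to segment.
0–2 s: v starts 1 m/s; Δx = 1·2 + ½·6·2² = 14 m; v ends 13 m/s.
2–3 s: v starts 13 m/s; Δx = 13·1 + ½·-7·1² = 9.5 m; v ends 6 m/s.
x(3) = -3 + Σ Δx = 20.5 m.

20.5 m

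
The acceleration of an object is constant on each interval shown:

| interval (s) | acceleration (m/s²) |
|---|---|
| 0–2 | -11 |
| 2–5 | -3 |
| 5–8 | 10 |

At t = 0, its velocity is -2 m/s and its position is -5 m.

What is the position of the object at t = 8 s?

-170.5 m

On each constant-a segment, Δv = aΔt and Δx = v₀Δt + ½aΔt²; chain segment to segment.
0–2 s: v starts -2 m/s; Δx = -2·2 + ½·-11·2² = -26 m; v ends -24 m/s.
2–5 s: v starts -24 m/s; Δx = -24·3 + ½·-3·3² = -85.5 m; v ends -33 m/s.
5–8 s: v starts -33 m/s; Δx = -33·3 + ½·10·3² = -54 m; v ends -3 m/s.
x(8) = -5 + Σ Δx = -170.5 m.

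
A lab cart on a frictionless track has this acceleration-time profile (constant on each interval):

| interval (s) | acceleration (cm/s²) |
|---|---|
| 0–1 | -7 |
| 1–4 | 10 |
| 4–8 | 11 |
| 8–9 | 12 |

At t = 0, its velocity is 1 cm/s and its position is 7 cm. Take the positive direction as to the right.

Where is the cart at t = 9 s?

289.5 cm

On each constant-a segment, Δv = aΔt and Δx = v₀Δt + ½aΔt²; chain segment to segment.
0–1 s: v starts 1 cm/s; Δx = 1·1 + ½·-7·1² = -2.5 cm; v ends -6 cm/s.
1–4 s: v starts -6 cm/s; Δx = -6·3 + ½·10·3² = 27 cm; v ends 24 cm/s.
4–8 s: v starts 24 cm/s; Δx = 24·4 + ½·11·4² = 184 cm; v ends 68 cm/s.
8–9 s: v starts 68 cm/s; Δx = 68·1 + ½·12·1² = 74 cm; v ends 80 cm/s.
x(9) = 7 + Σ Δx = 289.5 cm.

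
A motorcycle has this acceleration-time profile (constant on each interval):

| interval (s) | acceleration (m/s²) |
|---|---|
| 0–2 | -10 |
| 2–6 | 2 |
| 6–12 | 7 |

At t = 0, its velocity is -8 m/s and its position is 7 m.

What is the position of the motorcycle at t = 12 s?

On each constant-a segment, Δv = aΔt and Δx = v₀Δt + ½aΔt²; chain segment to segment.
0–2 s: v starts -8 m/s; Δx = -8·2 + ½·-10·2² = -36 m; v ends -28 m/s.
2–6 s: v starts -28 m/s; Δx = -28·4 + ½·2·4² = -96 m; v ends -20 m/s.
6–12 s: v starts -20 m/s; Δx = -20·6 + ½·7·6² = 6 m; v ends 22 m/s.
x(12) = 7 + Σ Δx = -119 m.

-119 m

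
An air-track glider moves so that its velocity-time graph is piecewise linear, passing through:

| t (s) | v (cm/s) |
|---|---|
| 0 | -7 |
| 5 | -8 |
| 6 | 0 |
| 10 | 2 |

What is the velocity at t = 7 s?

On 6–10 s the graph is linear from 0 to 2 cm/s: v(7) = 0 + (2 − 0)·(7 − 6)/(10 − 6) = 0.5 cm/s.

0.5 cm/s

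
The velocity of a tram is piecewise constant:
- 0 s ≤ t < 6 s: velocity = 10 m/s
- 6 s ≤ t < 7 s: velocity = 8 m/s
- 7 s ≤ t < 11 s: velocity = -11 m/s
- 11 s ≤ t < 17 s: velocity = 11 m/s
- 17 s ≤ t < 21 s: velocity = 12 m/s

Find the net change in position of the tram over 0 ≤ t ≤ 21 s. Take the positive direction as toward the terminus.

138 m

Net displacement equals the area under the velocity-time graph (areas below the axis count negative).
0–6 s: 10 × 6 = 60 m
6–7 s: 8 × 1 = 8 m
7–11 s: -11 × 4 = -44 m
11–17 s: 11 × 6 = 66 m
17–21 s: 12 × 4 = 48 m
Net displacement = 138 m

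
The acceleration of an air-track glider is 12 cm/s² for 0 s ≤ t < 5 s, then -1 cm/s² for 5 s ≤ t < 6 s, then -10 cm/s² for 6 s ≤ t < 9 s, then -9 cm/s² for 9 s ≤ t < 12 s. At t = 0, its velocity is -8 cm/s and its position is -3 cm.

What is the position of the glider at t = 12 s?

On each constant-a segment, Δv = aΔt and Δx = v₀Δt + ½aΔt²; chain segment to segment.
0–5 s: v starts -8 cm/s; Δx = -8·5 + ½·12·5² = 110 cm; v ends 52 cm/s.
5–6 s: v starts 52 cm/s; Δx = 52·1 + ½·-1·1² = 51.5 cm; v ends 51 cm/s.
6–9 s: v starts 51 cm/s; Δx = 51·3 + ½·-10·3² = 108 cm; v ends 21 cm/s.
9–12 s: v starts 21 cm/s; Δx = 21·3 + ½·-9·3² = 22.5 cm; v ends -6 cm/s.
x(12) = -3 + Σ Δx = 289 cm.

289 cm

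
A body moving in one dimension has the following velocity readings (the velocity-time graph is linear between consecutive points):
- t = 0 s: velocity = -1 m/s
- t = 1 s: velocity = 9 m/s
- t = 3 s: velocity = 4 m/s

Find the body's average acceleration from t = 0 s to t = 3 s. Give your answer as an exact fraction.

5/3 m/s²

Average acceleration = Δv/Δt = (4 − -1)/(3 − 0) = 5/3 m/s².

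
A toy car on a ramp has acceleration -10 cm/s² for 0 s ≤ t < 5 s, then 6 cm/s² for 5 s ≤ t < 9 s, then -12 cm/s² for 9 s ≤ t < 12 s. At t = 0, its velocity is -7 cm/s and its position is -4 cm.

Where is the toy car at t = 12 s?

On each constant-a segment, Δv = aΔt and Δx = v₀Δt + ½aΔt²; chain segment to segment.
0–5 s: v starts -7 cm/s; Δx = -7·5 + ½·-10·5² = -160 cm; v ends -57 cm/s.
5–9 s: v starts -57 cm/s; Δx = -57·4 + ½·6·4² = -180 cm; v ends -33 cm/s.
9–12 s: v starts -33 cm/s; Δx = -33·3 + ½·-12·3² = -153 cm; v ends -69 cm/s.
x(12) = -4 + Σ Δx = -497 cm.

-497 cm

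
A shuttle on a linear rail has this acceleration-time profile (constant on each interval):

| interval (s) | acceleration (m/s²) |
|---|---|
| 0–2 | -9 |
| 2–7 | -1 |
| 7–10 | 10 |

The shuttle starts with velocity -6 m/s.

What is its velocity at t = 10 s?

Δv equals the area under the a-t graph; then v = v₀ + Δv.
0–2 s: -9 × 2 = -18 m/s
2–7 s: -1 × 5 = -5 m/s
7–10 s: 10 × 3 = 30 m/s
Δv = 7 m/s, so v(10) = -6 + (7) = 1 m/s.

1 m/s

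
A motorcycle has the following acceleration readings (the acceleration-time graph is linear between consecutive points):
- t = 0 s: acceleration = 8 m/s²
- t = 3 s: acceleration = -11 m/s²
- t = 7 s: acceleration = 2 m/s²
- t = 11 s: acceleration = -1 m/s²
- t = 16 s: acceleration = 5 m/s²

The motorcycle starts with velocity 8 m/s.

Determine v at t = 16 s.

Δv equals the area under the a-t graph; then v = v₀ + Δv.
0–3 s: ½(8 + -11)(3) = -4.5 m/s
3–7 s: ½(-11 + 2)(4) = -18 m/s
7–11 s: ½(2 + -1)(4) = 2 m/s
11–16 s: ½(-1 + 5)(5) = 10 m/s
Δv = -10.5 m/s, so v(16) = 8 + (-10.5) = -2.5 m/s.

-2.5 m/s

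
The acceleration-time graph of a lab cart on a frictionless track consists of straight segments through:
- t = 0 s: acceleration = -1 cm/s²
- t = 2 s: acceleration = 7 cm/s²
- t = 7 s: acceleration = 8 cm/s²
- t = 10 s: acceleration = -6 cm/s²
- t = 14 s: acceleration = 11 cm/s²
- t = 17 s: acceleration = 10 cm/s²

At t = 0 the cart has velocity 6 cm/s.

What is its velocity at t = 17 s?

Δv equals the area under the a-t graph; then v = v₀ + Δv.
0–2 s: ½(-1 + 7)(2) = 6 cm/s
2–7 s: ½(7 + 8)(5) = 37.5 cm/s
7–10 s: ½(8 + -6)(3) = 3 cm/s
10–14 s: ½(-6 + 11)(4) = 10 cm/s
14–17 s: ½(11 + 10)(3) = 31.5 cm/s
Δv = 88 cm/s, so v(17) = 6 + (88) = 94 cm/s.

94 cm/s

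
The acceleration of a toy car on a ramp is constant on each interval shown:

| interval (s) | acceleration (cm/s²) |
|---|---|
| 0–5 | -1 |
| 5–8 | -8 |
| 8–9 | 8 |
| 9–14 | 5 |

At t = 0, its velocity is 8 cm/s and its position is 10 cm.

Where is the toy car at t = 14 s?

On each constant-a segment, Δv = aΔt and Δx = v₀Δt + ½aΔt²; chain segment to segment.
0–5 s: v starts 8 cm/s; Δx = 8·5 + ½·-1·5² = 27.5 cm; v ends 3 cm/s.
5–8 s: v starts 3 cm/s; Δx = 3·3 + ½·-8·3² = -27 cm; v ends -21 cm/s.
8–9 s: v starts -21 cm/s; Δx = -21·1 + ½·8·1² = -17 cm; v ends -13 cm/s.
9–14 s: v starts -13 cm/s; Δx = -13·5 + ½·5·5² = -2.5 cm; v ends 12 cm/s.
x(14) = 10 + Σ Δx = -9 cm.

-9 cm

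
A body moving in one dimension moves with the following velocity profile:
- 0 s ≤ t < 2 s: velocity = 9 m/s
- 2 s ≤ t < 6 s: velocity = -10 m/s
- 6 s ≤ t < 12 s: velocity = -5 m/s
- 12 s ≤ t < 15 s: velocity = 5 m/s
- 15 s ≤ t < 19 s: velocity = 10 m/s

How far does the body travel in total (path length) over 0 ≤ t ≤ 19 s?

143 m

Total distance travelled is ∫|v| dt — sum the magnitudes of each area piece.
0–2 s: |9| × 2 = 18 m
2–6 s: |-10| × 4 = 40 m
6–12 s: |-5| × 6 = 30 m
12–15 s: |5| × 3 = 15 m
15–19 s: |10| × 4 = 40 m
Total distance = 143 m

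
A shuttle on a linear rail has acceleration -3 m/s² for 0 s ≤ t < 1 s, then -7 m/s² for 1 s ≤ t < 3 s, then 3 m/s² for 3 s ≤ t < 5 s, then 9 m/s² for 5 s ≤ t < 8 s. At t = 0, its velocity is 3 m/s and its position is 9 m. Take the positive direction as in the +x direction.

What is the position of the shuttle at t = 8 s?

On each constant-a segment, Δv = aΔt and Δx = v₀Δt + ½aΔt²; chain segment to segment.
0–1 s: v starts 3 m/s; Δx = 3·1 + ½·-3·1² = 1.5 m; v ends 0 m/s.
1–3 s: v starts 0 m/s; Δx = 0·2 + ½·-7·2² = -14 m; v ends -14 m/s.
3–5 s: v starts -14 m/s; Δx = -14·2 + ½·3·2² = -22 m; v ends -8 m/s.
5–8 s: v starts -8 m/s; Δx = -8·3 + ½·9·3² = 16.5 m; v ends 19 m/s.
x(8) = 9 + Σ Δx = -9 m.

-9 m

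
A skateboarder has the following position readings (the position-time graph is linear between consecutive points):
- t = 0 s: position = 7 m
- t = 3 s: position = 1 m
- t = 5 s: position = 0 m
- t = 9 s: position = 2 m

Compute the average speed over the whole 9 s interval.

Average speed = (total path length)/(elapsed time); on a piecewise-linear x-t graph the path length is Σ|Δx|.
0–3 s: |Δx| = |1 − 7| = 6 m
3–5 s: |Δx| = |0 − 1| = 1 m
5–9 s: |Δx| = |2 − 0| = 2 m
Total path = 9 m; average speed = 9/9 = 1 m/s.

1 m/s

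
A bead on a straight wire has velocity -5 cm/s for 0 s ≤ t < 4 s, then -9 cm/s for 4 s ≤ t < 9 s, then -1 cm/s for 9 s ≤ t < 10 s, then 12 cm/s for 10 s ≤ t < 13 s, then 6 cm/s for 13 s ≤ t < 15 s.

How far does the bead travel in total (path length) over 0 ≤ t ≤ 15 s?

114 cm

Distance (not displacement) is the total path length: add the absolute areas under v-t.
0–4 s: |-5| × 4 = 20 cm
4–9 s: |-9| × 5 = 45 cm
9–10 s: |-1| × 1 = 1 cm
10–13 s: |12| × 3 = 36 cm
13–15 s: |6| × 2 = 12 cm
Total distance = 114 cm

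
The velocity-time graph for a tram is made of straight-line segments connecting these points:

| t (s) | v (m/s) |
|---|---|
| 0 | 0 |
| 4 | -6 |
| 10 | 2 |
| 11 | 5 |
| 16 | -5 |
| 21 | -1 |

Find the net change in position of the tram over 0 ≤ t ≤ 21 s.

Net displacement equals the area under the velocity-time graph (areas below the axis count negative).
0–4 s: ½(0 + -6)(4) = -12 m
4–10 s: ½(-6 + 2)(6) = -12 m
10–11 s: ½(2 + 5)(1) = 3.5 m
11–16 s: ½(5 + -5)(5) = 0 m
16–21 s: ½(-5 + -1)(5) = -15 m
Net displacement = -35.5 m

-35.5 m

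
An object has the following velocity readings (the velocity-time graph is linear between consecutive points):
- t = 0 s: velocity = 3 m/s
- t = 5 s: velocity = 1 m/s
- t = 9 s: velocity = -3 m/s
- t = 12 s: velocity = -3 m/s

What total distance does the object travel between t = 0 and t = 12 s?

Total distance travelled is ∫|v| dt — sum the magnitudes of each area piece.
0–5 s: |½(3 + 1)(5)| = 10 m
5–9 s: v = 0 at t = 6 s; triangle areas 0.5 + 4.5 = 5 m
9–12 s: |-3| × 3 = 9 m
Total distance = 24 m

24 m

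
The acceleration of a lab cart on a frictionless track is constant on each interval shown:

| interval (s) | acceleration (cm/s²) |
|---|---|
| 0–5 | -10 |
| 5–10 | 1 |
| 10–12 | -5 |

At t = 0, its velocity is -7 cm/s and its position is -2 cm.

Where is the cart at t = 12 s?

On each constant-a segment, Δv = aΔt and Δx = v₀Δt + ½aΔt²; chain segment to segment.
0–5 s: v starts -7 cm/s; Δx = -7·5 + ½·-10·5² = -160 cm; v ends -57 cm/s.
5–10 s: v starts -57 cm/s; Δx = -57·5 + ½·1·5² = -272.5 cm; v ends -52 cm/s.
10–12 s: v starts -52 cm/s; Δx = -52·2 + ½·-5·2² = -114 cm; v ends -62 cm/s.
x(12) = -2 + Σ Δx = -548.5 cm.

-548.5 cm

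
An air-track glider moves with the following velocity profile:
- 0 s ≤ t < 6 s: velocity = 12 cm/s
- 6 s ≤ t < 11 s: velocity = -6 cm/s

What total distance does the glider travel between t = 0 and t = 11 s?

102 cm

Total distance travelled is ∫|v| dt — sum the magnitudes of each area piece.
0–6 s: |12| × 6 = 72 cm
6–11 s: |-6| × 5 = 30 cm
Total distance = 102 cm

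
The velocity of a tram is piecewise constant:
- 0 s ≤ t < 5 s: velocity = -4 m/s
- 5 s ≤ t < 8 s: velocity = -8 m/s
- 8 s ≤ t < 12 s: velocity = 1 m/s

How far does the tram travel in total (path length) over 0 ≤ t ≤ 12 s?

48 m

Distance (not displacement) is the total path length: add the absolute areas under v-t.
0–5 s: |-4| × 5 = 20 m
5–8 s: |-8| × 3 = 24 m
8–12 s: |1| × 4 = 4 m
Total distance = 48 m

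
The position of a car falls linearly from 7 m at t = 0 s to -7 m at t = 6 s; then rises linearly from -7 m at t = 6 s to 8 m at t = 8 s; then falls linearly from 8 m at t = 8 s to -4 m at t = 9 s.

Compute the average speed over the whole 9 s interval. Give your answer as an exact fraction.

41/9 m/s

Average speed = (total path length)/(elapsed time); on a piecewise-linear x-t graph the path length is Σ|Δx|.
0–6 s: |Δx| = |-7 − 7| = 14 m
6–8 s: |Δx| = |8 − -7| = 15 m
8–9 s: |Δx| = |-4 − 8| = 12 m
Total path = 41 m; average speed = 41/9 = 41/9 m/s.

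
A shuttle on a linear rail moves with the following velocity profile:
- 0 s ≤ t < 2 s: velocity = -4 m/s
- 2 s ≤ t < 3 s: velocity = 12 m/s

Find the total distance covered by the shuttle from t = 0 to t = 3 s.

Total distance travelled is ∫|v| dt — sum the magnitudes of each area piece.
0–2 s: |-4| × 2 = 8 m
2–3 s: |12| × 1 = 12 m
Total distance = 20 m

20 m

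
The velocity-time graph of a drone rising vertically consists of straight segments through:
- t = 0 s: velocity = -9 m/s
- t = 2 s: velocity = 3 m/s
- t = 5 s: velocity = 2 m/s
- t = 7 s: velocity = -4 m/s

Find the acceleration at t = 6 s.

-3 m/s²

Acceleration is the slope of the v-t graph on 5–7 s: (-4 − 2)/(7 − 5) = -3 m/s².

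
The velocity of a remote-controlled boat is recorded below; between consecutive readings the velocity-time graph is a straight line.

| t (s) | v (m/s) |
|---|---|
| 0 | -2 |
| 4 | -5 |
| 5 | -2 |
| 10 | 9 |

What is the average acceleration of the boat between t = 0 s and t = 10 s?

Average acceleration = Δv/Δt = (9 − -2)/(10 − 0) = 1.1 m/s².

1.1 m/s²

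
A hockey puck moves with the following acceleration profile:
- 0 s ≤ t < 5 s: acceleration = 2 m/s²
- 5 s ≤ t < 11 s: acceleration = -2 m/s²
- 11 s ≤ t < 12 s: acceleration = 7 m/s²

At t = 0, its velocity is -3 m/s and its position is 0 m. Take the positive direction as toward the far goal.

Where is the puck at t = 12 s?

14.5 m

On each constant-a segment, Δv = aΔt and Δx = v₀Δt + ½aΔt²; chain segment to segment.
0–5 s: v starts -3 m/s; Δx = -3·5 + ½·2·5² = 10 m; v ends 7 m/s.
5–11 s: v starts 7 m/s; Δx = 7·6 + ½·-2·6² = 6 m; v ends -5 m/s.
11–12 s: v starts -5 m/s; Δx = -5·1 + ½·7·1² = -1.5 m; v ends 2 m/s.
x(12) = 0 + Σ Δx = 14.5 m.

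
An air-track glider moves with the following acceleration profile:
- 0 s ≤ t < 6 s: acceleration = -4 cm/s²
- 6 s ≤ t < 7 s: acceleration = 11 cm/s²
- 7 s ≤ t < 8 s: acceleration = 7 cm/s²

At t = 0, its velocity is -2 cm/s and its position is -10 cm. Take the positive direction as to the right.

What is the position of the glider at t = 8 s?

-126 cm

On each constant-a segment, Δv = aΔt and Δx = v₀Δt + ½aΔt²; chain segment to segment.
0–6 s: v starts -2 cm/s; Δx = -2·6 + ½·-4·6² = -84 cm; v ends -26 cm/s.
6–7 s: v starts -26 cm/s; Δx = -26·1 + ½·11·1² = -20.5 cm; v ends -15 cm/s.
7–8 s: v starts -15 cm/s; Δx = -15·1 + ½·7·1² = -11.5 cm; v ends -8 cm/s.
x(8) = -10 + Σ Δx = -126 cm.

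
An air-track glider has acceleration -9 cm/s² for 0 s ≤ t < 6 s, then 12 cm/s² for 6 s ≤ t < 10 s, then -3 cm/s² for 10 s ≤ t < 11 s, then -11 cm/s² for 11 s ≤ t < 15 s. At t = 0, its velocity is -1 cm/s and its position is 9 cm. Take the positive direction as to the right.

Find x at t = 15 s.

On each constant-a segment, Δv = aΔt and Δx = v₀Δt + ½aΔt²; chain segment to segment.
0–6 s: v starts -1 cm/s; Δx = -1·6 + ½·-9·6² = -168 cm; v ends -55 cm/s.
6–10 s: v starts -55 cm/s; Δx = -55·4 + ½·12·4² = -124 cm; v ends -7 cm/s.
10–11 s: v starts -7 cm/s; Δx = -7·1 + ½·-3·1² = -8.5 cm; v ends -10 cm/s.
11–15 s: v starts -10 cm/s; Δx = -10·4 + ½·-11·4² = -128 cm; v ends -54 cm/s.
x(15) = 9 + Σ Δx = -419.5 cm.

-419.5 cm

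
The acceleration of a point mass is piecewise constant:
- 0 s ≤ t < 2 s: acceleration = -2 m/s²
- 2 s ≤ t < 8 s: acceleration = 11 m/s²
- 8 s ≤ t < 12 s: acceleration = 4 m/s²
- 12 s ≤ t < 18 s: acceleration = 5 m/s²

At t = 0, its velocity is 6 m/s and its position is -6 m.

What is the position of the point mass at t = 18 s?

1110 m

On each constant-a segment, Δv = aΔt and Δx = v₀Δt + ½aΔt²; chain segment to segment.
0–2 s: v starts 6 m/s; Δx = 6·2 + ½·-2·2² = 8 m; v ends 2 m/s.
2–8 s: v starts 2 m/s; Δx = 2·6 + ½·11·6² = 210 m; v ends 68 m/s.
8–12 s: v starts 68 m/s; Δx = 68·4 + ½·4·4² = 304 m; v ends 84 m/s.
12–18 s: v starts 84 m/s; Δx = 84·6 + ½·5·6² = 594 m; v ends 114 m/s.
x(18) = -6 + Σ Δx = 1110 m.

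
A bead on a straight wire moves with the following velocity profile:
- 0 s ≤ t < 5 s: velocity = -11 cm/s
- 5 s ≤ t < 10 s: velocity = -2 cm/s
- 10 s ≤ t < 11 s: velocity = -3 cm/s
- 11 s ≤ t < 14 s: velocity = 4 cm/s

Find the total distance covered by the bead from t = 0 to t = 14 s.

Distance (not displacement) is the total path length: add the absolute areas under v-t.
0–5 s: |-11| × 5 = 55 cm
5–10 s: |-2| × 5 = 10 cm
10–11 s: |-3| × 1 = 3 cm
11–14 s: |4| × 3 = 12 cm
Total distance = 80 cm

80 cm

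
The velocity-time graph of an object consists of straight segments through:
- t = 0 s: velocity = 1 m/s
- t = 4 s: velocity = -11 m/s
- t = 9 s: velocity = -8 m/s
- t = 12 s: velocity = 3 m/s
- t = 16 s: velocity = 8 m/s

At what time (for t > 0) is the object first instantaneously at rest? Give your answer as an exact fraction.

t = 1/3 s

v changes sign on 0–4 s (from 1 to -11); the graph is linear there, so v = 0 at t = 0 + (-1)·(4 − 0)/(-11 − 1) = 1/3 s.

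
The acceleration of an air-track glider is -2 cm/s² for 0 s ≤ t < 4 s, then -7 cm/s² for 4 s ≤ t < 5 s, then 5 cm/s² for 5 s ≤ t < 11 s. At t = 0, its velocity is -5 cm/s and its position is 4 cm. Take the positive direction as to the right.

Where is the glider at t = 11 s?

On each constant-a segment, Δv = aΔt and Δx = v₀Δt + ½aΔt²; chain segment to segment.
0–4 s: v starts -5 cm/s; Δx = -5·4 + ½·-2·4² = -36 cm; v ends -13 cm/s.
4–5 s: v starts -13 cm/s; Δx = -13·1 + ½·-7·1² = -16.5 cm; v ends -20 cm/s.
5–11 s: v starts -20 cm/s; Δx = -20·6 + ½·5·6² = -30 cm; v ends 10 cm/s.
x(11) = 4 + Σ Δx = -78.5 cm.

-78.5 cm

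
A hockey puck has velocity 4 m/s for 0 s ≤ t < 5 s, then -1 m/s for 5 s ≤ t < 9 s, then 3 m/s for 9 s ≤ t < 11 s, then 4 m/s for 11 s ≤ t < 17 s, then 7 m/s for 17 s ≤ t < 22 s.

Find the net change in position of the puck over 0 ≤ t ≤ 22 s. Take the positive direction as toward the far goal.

Displacement is the signed area under the v-t curve.
0–5 s: 4 × 5 = 20 m
5–9 s: -1 × 4 = -4 m
9–11 s: 3 × 2 = 6 m
11–17 s: 4 × 6 = 24 m
17–22 s: 7 × 5 = 35 m
Net displacement = 81 m

81 m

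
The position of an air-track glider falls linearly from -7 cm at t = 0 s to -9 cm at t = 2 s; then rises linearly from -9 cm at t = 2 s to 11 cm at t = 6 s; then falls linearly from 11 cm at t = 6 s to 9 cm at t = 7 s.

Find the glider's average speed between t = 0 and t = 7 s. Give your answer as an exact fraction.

24/7 cm/s

Average speed = (total path length)/(elapsed time); on a piecewise-linear x-t graph the path length is Σ|Δx|.
0–2 s: |Δx| = |-9 − -7| = 2 cm
2–6 s: |Δx| = |11 − -9| = 20 cm
6–7 s: |Δx| = |9 − 11| = 2 cm
Total path = 24 cm; average speed = 24/7 = 24/7 cm/s.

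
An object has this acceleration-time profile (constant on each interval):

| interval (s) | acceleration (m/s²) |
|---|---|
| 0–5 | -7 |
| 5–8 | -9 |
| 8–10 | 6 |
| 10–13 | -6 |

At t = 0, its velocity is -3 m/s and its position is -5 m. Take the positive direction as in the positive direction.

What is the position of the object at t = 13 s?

-566 m

On each constant-a segment, Δv = aΔt and Δx = v₀Δt + ½aΔt²; chain segment to segment.
0–5 s: v starts -3 m/s; Δx = -3·5 + ½·-7·5² = -102.5 m; v ends -38 m/s.
5–8 s: v starts -38 m/s; Δx = -38·3 + ½·-9·3² = -154.5 m; v ends -65 m/s.
8–10 s: v starts -65 m/s; Δx = -65·2 + ½·6·2² = -118 m; v ends -53 m/s.
10–13 s: v starts -53 m/s; Δx = -53·3 + ½·-6·3² = -186 m; v ends -71 m/s.
x(13) = -5 + Σ Δx = -566 m.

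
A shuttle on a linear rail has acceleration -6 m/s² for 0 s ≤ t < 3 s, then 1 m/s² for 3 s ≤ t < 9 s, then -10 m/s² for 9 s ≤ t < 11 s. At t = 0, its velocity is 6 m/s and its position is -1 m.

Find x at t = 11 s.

-96 m

On each constant-a segment, Δv = aΔt and Δx = v₀Δt + ½aΔt²; chain segment to segment.
0–3 s: v starts 6 m/s; Δx = 6·3 + ½·-6·3² = -9 m; v ends -12 m/s.
3–9 s: v starts -12 m/s; Δx = -12·6 + ½·1·6² = -54 m; v ends -6 m/s.
9–11 s: v starts -6 m/s; Δx = -6·2 + ½·-10·2² = -32 m; v ends -26 m/s.
x(11) = -1 + Σ Δx = -96 m.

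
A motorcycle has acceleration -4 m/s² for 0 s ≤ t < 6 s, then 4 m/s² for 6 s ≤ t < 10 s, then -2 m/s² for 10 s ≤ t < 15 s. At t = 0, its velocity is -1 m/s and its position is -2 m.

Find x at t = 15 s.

-218 m

On each constant-a segment, Δv = aΔt and Δx = v₀Δt + ½aΔt²; chain segment to segment.
0–6 s: v starts -1 m/s; Δx = -1·6 + ½·-4·6² = -78 m; v ends -25 m/s.
6–10 s: v starts -25 m/s; Δx = -25·4 + ½·4·4² = -68 m; v ends -9 m/s.
10–15 s: v starts -9 m/s; Δx = -9·5 + ½·-2·5² = -70 m; v ends -19 m/s.
x(15) = -2 + Σ Δx = -218 m.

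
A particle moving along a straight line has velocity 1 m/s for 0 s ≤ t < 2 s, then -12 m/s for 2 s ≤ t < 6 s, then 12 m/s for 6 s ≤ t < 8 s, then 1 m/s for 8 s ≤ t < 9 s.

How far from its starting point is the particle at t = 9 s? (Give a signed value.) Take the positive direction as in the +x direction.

-21 m

Displacement is the signed area under the v-t curve.
0–2 s: 1 × 2 = 2 m
2–6 s: -12 × 4 = -48 m
6–8 s: 12 × 2 = 24 m
8–9 s: 1 × 1 = 1 m
Net displacement = -21 m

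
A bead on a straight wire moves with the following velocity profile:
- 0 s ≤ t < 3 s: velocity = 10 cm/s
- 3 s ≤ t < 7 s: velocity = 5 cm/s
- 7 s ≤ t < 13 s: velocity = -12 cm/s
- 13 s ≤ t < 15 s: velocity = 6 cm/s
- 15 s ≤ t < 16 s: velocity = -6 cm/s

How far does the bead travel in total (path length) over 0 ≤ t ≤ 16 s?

Distance (not displacement) is the total path length: add the absolute areas under v-t.
0–3 s: |10| × 3 = 30 cm
3–7 s: |5| × 4 = 20 cm
7–13 s: |-12| × 6 = 72 cm
13–15 s: |6| × 2 = 12 cm
15–16 s: |-6| × 1 = 6 cm
Total distance = 140 cm

140 cm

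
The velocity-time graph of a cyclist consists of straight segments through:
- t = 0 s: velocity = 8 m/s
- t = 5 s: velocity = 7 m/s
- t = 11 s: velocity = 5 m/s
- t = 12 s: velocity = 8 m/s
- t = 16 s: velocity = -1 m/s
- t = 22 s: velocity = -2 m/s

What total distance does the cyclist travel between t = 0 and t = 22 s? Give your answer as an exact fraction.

Distance (not displacement) is the total path length: add the absolute areas under v-t.
0–5 s: |½(8 + 7)(5)| = 37.5 m
5–11 s: |½(7 + 5)(6)| = 36 m
11–12 s: |½(5 + 8)(1)| = 6.5 m
12–16 s: v = 0 at t = 140/9 s; triangle areas 128/9 + 2/9 = 130/9 m
16–22 s: |½(-1 + -2)(6)| = 9 m
Total distance = 931/9 m

931/9 m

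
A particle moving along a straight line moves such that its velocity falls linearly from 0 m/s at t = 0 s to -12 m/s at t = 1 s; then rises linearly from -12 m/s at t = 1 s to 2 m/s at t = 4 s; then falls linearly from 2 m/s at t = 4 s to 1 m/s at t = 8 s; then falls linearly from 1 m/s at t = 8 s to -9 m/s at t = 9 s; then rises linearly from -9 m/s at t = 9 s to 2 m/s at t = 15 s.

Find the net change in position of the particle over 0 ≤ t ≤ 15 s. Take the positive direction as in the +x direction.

-40 m

Net displacement equals the area under the velocity-time graph (areas below the axis count negative).
0–1 s: ½(0 + -12)(1) = -6 m
1–4 s: ½(-12 + 2)(3) = -15 m
4–8 s: ½(2 + 1)(4) = 6 m
8–9 s: ½(1 + -9)(1) = -4 m
9–15 s: ½(-9 + 2)(6) = -21 m
Net displacement = -40 m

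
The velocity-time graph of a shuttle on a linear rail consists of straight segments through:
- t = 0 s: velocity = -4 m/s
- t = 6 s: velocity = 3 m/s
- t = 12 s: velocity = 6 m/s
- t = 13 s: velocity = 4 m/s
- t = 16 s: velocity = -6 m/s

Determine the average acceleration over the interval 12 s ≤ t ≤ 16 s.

-3 m/s²

Average acceleration = Δv/Δt = (-6 − 6)/(16 − 12) = -3 m/s².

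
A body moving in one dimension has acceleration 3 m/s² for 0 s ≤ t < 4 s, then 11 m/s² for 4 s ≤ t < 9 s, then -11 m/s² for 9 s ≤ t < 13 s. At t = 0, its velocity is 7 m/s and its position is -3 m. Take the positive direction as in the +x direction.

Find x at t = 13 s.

489.5 m

On each constant-a segment, Δv = aΔt and Δx = v₀Δt + ½aΔt²; chain segment to segment.
0–4 s: v starts 7 m/s; Δx = 7·4 + ½·3·4² = 52 m; v ends 19 m/s.
4–9 s: v starts 19 m/s; Δx = 19·5 + ½·11·5² = 232.5 m; v ends 74 m/s.
9–13 s: v starts 74 m/s; Δx = 74·4 + ½·-11·4² = 208 m; v ends 30 m/s.
x(13) = -3 + Σ Δx = 489.5 m.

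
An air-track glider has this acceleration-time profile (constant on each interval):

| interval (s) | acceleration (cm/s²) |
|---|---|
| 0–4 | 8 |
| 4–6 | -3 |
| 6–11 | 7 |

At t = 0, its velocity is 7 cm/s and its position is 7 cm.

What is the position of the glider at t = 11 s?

423.5 cm

On each constant-a segment, Δv = aΔt and Δx = v₀Δt + ½aΔt²; chain segment to segment.
0–4 s: v starts 7 cm/s; Δx = 7·4 + ½·8·4² = 92 cm; v ends 39 cm/s.
4–6 s: v starts 39 cm/s; Δx = 39·2 + ½·-3·2² = 72 cm; v ends 33 cm/s.
6–11 s: v starts 33 cm/s; Δx = 33·5 + ½·7·5² = 252.5 cm; v ends 68 cm/s.
x(11) = 7 + Σ Δx = 423.5 cm.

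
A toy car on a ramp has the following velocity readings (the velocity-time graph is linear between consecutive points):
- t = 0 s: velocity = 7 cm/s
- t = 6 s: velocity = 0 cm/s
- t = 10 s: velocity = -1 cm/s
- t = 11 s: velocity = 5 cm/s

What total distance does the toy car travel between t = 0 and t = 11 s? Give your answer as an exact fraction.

151/6 cm

Total distance travelled is ∫|v| dt — sum the magnitudes of each area piece.
0–6 s: |½(7 + 0)(6)| = 21 cm
6–10 s: |½(0 + -1)(4)| = 2 cm
10–11 s: v = 0 at t = 61/6 s; triangle areas 1/12 + 25/12 = 13/6 cm
Total distance = 151/6 cm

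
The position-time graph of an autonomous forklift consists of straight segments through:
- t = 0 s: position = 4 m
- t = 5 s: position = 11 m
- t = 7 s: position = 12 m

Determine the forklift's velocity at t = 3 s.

Velocity is the slope of the x-t graph on 0–5 s: (11 − 4)/(5 − 0) = 1.4 m/s.

1.4 m/s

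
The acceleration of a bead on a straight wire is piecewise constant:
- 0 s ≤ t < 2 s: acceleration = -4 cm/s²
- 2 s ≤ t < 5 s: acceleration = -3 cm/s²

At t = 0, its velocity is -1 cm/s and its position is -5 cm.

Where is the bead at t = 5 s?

-55.5 cm

On each constant-a segment, Δv = aΔt and Δx = v₀Δt + ½aΔt²; chain segment to segment.
0–2 s: v starts -1 cm/s; Δx = -1·2 + ½·-4·2² = -10 cm; v ends -9 cm/s.
2–5 s: v starts -9 cm/s; Δx = -9·3 + ½·-3·3² = -40.5 cm; v ends -18 cm/s.
x(5) = -5 + Σ Δx = -55.5 cm.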